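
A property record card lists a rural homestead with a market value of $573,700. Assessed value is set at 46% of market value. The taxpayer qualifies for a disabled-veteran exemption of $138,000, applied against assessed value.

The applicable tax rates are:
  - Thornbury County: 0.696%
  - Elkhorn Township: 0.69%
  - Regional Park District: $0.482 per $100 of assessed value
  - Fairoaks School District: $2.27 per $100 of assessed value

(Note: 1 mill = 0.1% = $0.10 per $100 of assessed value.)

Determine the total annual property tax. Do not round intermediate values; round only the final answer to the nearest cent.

Assessed value = $573,700 × 0.46 = $263,902
Taxable value = $263,902 − $138,000 = $125,902
Thornbury County: $125,902 × 0.00696 = $876.27792
Elkhorn Township: $125,902 × 0.0069 = $868.7238
Regional Park District: $125,902 × 0.00482 = $606.84764
Fairoaks School District: $125,902 × 0.0227 = $2,857.9754
Total = $5,209.82476

$5,209.82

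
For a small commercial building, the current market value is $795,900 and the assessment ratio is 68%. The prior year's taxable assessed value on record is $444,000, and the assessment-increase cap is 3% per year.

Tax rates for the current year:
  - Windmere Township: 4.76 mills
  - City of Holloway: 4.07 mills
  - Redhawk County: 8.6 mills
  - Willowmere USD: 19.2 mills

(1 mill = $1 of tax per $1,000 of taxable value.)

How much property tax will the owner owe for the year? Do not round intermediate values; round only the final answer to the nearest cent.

Uncapped assessed value = $795,900 × 0.68 = $541,212
Cap limit = $444,000 × 1.03 = $457,320
Taxable assessed value = min($541,212, $457,320) = $457,320 (cap binds)
Windmere Township: $457,320 × 0.00476 = $2,176.8432
City of Holloway: $457,320 × 0.00407 = $1,861.2924
Redhawk County: $457,320 × 0.0086 = $3,932.952
Willowmere USD: $457,320 × 0.0192 = $8,780.544
Total = $16,751.6316

$16,751.63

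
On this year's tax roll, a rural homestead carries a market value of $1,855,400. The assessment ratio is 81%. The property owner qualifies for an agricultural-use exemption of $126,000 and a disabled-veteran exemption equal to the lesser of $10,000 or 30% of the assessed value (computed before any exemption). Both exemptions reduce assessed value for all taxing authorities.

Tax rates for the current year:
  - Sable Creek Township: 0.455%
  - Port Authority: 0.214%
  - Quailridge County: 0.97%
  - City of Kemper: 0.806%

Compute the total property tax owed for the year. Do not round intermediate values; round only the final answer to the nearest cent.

Assessed value = $1,855,400 × 0.81 = $1,502,874
Disabled-veteran exemption = min($10,000, 30% × $1,502,874) = min($10,000, $450,862.2) = $10,000 (dollar cap binds)
Taxable value = $1,502,874 − $126,000 − $10,000 = $1,366,874
Sable Creek Township: $1,366,874 × 0.00455 = $6,219.2767
Port Authority: $1,366,874 × 0.00214 = $2,925.11036
Quailridge County: $1,366,874 × 0.0097 = $13,258.6778
City of Kemper: $1,366,874 × 0.00806 = $11,017.00444
Total = $33,420.0693

$33,420.07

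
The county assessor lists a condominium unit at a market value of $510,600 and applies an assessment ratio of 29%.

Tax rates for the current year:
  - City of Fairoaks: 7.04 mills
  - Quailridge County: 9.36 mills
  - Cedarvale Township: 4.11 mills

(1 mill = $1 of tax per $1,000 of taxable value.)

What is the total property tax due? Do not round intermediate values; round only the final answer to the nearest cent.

Assessed value = $510,600 × 0.29 = $148,074
City of Fairoaks: $148,074 × 0.00704 = $1,042.44096
Quailridge County: $148,074 × 0.00936 = $1,385.97264
Cedarvale Township: $148,074 × 0.00411 = $608.58414
Total = $1,042.44096 + $1,385.97264 + $608.58414 = $3,036.99774

$3,037.00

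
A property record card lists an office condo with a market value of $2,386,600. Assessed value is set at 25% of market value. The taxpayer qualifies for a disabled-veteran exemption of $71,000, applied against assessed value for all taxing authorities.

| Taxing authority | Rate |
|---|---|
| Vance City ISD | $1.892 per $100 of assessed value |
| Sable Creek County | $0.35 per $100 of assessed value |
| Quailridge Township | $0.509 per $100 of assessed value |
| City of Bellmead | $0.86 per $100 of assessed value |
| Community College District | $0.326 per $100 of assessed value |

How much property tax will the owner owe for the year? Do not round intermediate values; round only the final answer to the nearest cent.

$20,694.84

Assessed value = $2,386,600 × 0.25 = $596,650
Taxable value = $596,650 − $71,000 = $525,650
Vance City ISD: $525,650 × 0.01892 = $9,945.298
Sable Creek County: $525,650 × 0.0035 = $1,839.775
Quailridge Township: $525,650 × 0.00509 = $2,675.5585
City of Bellmead: $525,650 × 0.0086 = $4,520.59
Community College District: $525,650 × 0.00326 = $1,713.619
Total = $9,945.298 + $1,839.775 + $2,675.5585 + $4,520.59 + $1,713.619 = $20,694.8405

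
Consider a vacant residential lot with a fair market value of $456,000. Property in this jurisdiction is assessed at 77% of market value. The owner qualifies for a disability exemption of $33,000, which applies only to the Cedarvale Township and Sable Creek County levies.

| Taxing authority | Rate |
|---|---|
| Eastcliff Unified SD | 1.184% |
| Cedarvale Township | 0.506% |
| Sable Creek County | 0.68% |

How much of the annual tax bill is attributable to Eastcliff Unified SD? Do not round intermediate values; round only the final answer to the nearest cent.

Assessed value = $456,000 × 0.77 = $351,120
Eastcliff Unified SD taxable value = $351,120 (exemption does not apply)
Eastcliff Unified SD levy = $351,120 × 0.01184 = $4,157.2608

$4,157.26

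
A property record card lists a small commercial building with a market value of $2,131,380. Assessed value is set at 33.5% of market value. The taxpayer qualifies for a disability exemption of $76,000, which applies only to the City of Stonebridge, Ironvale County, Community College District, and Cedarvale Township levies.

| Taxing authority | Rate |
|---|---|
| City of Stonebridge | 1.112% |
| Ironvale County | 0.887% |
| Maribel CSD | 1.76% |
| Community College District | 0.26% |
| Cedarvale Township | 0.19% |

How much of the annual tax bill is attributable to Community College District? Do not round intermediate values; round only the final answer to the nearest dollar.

$1,659

Assessed value = $2,131,380 × 0.335 = $714,012.3
Community College District taxable value = $714,012.3 − $76,000 = $638,012.3
Community College District levy = $638,012.3 × 0.0026 = $1,658.83198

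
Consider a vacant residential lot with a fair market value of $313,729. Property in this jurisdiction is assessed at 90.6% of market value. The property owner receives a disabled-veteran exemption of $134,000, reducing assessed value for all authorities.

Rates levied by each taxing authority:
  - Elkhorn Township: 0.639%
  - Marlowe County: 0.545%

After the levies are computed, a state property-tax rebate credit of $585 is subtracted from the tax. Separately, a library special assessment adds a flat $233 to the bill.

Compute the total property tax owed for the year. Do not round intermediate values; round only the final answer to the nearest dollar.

Assessed value = $313,729 × 0.906 = $284,238.474
Taxable value = $284,238.474 − $134,000 = $150,238.474
Elkhorn Township: $150,238.474 × 0.00639 = $960.02384886
Marlowe County: $150,238.474 × 0.00545 = $818.7996833
Levies subtotal = $1,778.82353216
After credit = $1,778.82353216 − $585 = $1,193.82353216
Total = $1,193.82353216 + $233 = $1,426.82353216

$1,427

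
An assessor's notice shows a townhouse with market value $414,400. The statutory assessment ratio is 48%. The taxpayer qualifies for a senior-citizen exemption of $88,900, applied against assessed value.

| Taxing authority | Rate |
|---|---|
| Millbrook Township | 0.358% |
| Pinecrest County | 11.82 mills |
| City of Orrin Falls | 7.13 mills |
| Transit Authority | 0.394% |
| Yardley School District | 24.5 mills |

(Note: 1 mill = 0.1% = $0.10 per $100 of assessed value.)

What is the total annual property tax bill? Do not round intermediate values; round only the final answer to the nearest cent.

Assessed value = $414,400 × 0.48 = $198,912
Taxable value = $198,912 − $88,900 = $110,012
Millbrook Township: $110,012 × 0.00358 = $393.84296
Pinecrest County: $110,012 × 0.01182 = $1,300.34184
City of Orrin Falls: $110,012 × 0.00713 = $784.38556
Transit Authority: $110,012 × 0.00394 = $433.44728
Yardley School District: $110,012 × 0.0245 = $2,695.294
Total = $5,607.31164

$5,607.31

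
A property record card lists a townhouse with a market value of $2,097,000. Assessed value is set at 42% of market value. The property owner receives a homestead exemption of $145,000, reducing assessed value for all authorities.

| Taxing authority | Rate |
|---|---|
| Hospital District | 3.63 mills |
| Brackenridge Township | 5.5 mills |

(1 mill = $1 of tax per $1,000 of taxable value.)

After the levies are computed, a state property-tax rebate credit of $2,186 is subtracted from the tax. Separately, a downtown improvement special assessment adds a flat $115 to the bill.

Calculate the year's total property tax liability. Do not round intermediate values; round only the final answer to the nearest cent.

Assessed value = $2,097,000 × 0.42 = $880,740
Taxable value = $880,740 − $145,000 = $735,740
Hospital District: $735,740 × 0.00363 = $2,670.7362
Brackenridge Township: $735,740 × 0.0055 = $4,046.57
Levies subtotal = $6,717.3062
After credit = $6,717.3062 − $2,186 = $4,531.3062
Total = $4,531.3062 + $115 = $4,646.3062

$4,646.31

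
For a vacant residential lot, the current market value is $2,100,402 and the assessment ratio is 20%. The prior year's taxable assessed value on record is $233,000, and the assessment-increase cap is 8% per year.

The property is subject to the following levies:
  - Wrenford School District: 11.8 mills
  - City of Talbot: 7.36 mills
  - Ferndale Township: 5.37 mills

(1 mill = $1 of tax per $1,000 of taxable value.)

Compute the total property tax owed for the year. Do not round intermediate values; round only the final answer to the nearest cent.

Uncapped assessed value = $2,100,402 × 0.2 = $420,080.4
Cap limit = $233,000 × 1.08 = $251,640
Taxable assessed value = min($420,080.4, $251,640) = $251,640 (cap binds)
Wrenford School District: $251,640 × 0.0118 = $2,969.352
City of Talbot: $251,640 × 0.00736 = $1,852.0704
Ferndale Township: $251,640 × 0.00537 = $1,351.3068
Total = $6,172.7292

$6,172.73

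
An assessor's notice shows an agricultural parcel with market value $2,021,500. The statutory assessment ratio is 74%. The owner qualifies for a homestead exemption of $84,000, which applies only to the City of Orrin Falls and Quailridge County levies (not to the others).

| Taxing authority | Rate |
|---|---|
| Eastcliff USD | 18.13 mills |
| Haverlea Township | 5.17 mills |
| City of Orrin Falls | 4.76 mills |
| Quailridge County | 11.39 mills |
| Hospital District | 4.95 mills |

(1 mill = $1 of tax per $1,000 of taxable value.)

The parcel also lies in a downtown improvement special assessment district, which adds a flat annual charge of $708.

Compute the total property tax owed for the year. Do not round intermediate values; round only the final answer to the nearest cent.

$65,769.80

Assessed value = $2,021,500 × 0.74 = $1,495,910
Eastcliff USD: $1,495,910 × 0.01813 = $27,120.8483
Haverlea Township: $1,495,910 × 0.00517 = $7,733.8547
City of Orrin Falls: ($1,495,910 − $84,000) × 0.00476 = $1,411,910 × 0.00476 = $6,720.6916
Quailridge County: ($1,495,910 − $84,000) × 0.01139 = $1,411,910 × 0.01139 = $16,081.6549
Hospital District: $1,495,910 × 0.00495 = $7,404.7545
Levies subtotal = $65,061.804
Total = $65,061.804 + $708 = $65,769.804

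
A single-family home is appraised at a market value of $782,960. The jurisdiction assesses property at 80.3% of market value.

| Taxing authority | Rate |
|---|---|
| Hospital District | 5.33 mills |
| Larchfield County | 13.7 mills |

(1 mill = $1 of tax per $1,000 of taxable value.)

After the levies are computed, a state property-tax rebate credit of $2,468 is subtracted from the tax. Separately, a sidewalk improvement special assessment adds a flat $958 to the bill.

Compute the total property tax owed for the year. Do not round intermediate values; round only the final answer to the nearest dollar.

$10,454

Assessed value = $782,960 × 0.803 = $628,716.88
Hospital District: $628,716.88 × 0.00533 = $3,351.0609704
Larchfield County: $628,716.88 × 0.0137 = $8,613.421256
Levies subtotal = $11,964.4822264
After credit = $11,964.4822264 − $2,468 = $9,496.4822264
Total = $9,496.4822264 + $958 = $10,454.4822264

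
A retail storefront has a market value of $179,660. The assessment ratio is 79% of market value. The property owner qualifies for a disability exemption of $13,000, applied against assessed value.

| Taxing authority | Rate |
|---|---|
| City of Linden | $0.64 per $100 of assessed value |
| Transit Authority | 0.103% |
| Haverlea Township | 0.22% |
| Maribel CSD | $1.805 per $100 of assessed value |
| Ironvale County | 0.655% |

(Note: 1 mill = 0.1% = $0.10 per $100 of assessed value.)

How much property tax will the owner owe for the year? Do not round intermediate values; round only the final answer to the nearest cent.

Assessed value = $179,660 × 0.79 = $141,931.4
Taxable value = $141,931.4 − $13,000 = $128,931.4
City of Linden: $128,931.4 × 0.0064 = $825.16096
Transit Authority: $128,931.4 × 0.00103 = $132.799342
Haverlea Township: $128,931.4 × 0.0022 = $283.64908
Maribel CSD: $128,931.4 × 0.01805 = $2,327.21177
Ironvale County: $128,931.4 × 0.00655 = $844.50067
Total = $4,413.321822

$4,413.32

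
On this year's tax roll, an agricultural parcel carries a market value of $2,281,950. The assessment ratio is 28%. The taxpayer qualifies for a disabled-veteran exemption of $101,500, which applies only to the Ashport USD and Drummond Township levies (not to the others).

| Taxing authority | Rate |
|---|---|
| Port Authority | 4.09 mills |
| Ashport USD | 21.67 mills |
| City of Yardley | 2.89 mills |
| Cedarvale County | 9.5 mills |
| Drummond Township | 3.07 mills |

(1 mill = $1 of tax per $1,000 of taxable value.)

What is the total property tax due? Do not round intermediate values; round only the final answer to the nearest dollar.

$23,826

Assessed value = $2,281,950 × 0.28 = $638,946
Port Authority: $638,946 × 0.00409 = $2,613.28914
Ashport USD: ($638,946 − $101,500) × 0.02167 = $537,446 × 0.02167 = $11,646.45482
City of Yardley: $638,946 × 0.00289 = $1,846.55394
Cedarvale County: $638,946 × 0.0095 = $6,069.987
Drummond Township: ($638,946 − $101,500) × 0.00307 = $537,446 × 0.00307 = $1,649.95922
Total = $23,826.24412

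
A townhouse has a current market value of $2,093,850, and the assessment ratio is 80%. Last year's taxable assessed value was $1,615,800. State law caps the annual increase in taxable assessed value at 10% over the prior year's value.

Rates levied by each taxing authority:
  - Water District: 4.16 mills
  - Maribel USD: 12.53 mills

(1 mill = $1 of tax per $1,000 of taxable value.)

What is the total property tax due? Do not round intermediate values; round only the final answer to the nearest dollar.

$27,957

Uncapped assessed value = $2,093,850 × 0.8 = $1,675,080
Cap limit = $1,615,800 × 1.1 = $1,777,380
Taxable assessed value = min($1,675,080, $1,777,380) = $1,675,080 (cap does not bind)
Water District: $1,675,080 × 0.00416 = $6,968.3328
Maribel USD: $1,675,080 × 0.01253 = $20,988.7524
Total = $27,957.0852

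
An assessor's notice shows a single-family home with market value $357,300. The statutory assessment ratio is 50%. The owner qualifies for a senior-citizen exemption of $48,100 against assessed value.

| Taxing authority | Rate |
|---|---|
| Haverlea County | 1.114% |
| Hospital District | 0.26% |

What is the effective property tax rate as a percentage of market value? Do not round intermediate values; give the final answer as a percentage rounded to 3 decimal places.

0.502%

Assessed value = $357,300 × 0.5 = $178,650
Taxable value = $178,650 − $48,100 = $130,550
Haverlea County: $130,550 × 0.01114 = $1,454.327
Hospital District: $130,550 × 0.0026 = $339.43
Total tax = $1,793.757
Effective rate = $1,793.757 ÷ $357,300 = 0.502% of market value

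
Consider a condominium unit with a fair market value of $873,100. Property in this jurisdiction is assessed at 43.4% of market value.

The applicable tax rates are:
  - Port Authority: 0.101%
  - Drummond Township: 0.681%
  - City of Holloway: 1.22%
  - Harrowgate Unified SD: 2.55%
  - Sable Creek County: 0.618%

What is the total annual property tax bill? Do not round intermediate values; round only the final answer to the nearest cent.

$19,590.44

Assessed value = $873,100 × 0.434 = $378,925.4
Port Authority: $378,925.4 × 0.00101 = $382.714654
Drummond Township: $378,925.4 × 0.00681 = $2,580.481974
City of Holloway: $378,925.4 × 0.0122 = $4,622.88988
Harrowgate Unified SD: $378,925.4 × 0.0255 = $9,662.5977
Sable Creek County: $378,925.4 × 0.00618 = $2,341.758972
Total = $382.714654 + $2,580.481974 + $4,622.88988 + $9,662.5977 + $2,341.758972 = $19,590.44318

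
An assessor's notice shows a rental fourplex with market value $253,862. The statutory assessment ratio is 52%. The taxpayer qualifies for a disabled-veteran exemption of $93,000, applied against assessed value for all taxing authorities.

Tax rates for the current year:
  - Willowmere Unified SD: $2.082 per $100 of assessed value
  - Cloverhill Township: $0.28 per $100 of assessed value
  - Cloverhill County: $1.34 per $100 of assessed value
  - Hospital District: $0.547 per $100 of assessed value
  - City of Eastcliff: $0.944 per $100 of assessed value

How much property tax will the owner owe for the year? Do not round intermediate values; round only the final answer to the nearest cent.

$2,025.70

Assessed value = $253,862 × 0.52 = $132,008.24
Taxable value = $132,008.24 − $93,000 = $39,008.24
Willowmere Unified SD: $39,008.24 × 0.02082 = $812.1515568
Cloverhill Township: $39,008.24 × 0.0028 = $109.223072
Cloverhill County: $39,008.24 × 0.0134 = $522.710416
Hospital District: $39,008.24 × 0.00547 = $213.3750728
City of Eastcliff: $39,008.24 × 0.00944 = $368.2377856
Total = $812.1515568 + $109.223072 + $522.710416 + $213.3750728 + $368.2377856 = $2,025.6979032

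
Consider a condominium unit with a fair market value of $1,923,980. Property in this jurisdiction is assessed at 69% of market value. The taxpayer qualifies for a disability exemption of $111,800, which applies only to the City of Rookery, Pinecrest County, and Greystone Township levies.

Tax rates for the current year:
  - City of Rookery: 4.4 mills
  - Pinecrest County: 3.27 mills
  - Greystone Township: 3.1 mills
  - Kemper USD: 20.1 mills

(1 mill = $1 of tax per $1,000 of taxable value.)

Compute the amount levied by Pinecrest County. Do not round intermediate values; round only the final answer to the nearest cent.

$3,975.49

Assessed value = $1,923,980 × 0.69 = $1,327,546.2
Pinecrest County taxable value = $1,327,546.2 − $111,800 = $1,215,746.2
Pinecrest County levy = $1,215,746.2 × 0.00327 = $3,975.490074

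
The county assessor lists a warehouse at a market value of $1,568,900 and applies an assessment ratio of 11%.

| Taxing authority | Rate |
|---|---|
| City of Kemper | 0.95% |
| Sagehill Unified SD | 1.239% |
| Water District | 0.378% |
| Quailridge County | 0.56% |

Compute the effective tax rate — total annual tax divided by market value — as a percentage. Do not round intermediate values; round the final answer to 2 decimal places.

0.34%

Assessed value = $1,568,900 × 0.11 = $172,579
City of Kemper: $172,579 × 0.0095 = $1,639.5005
Sagehill Unified SD: $172,579 × 0.01239 = $2,138.25381
Water District: $172,579 × 0.00378 = $652.34862
Quailridge County: $172,579 × 0.0056 = $966.4424
Total tax = $5,396.54533
Effective rate = $5,396.54533 ÷ $1,568,900 = 0.34% of market value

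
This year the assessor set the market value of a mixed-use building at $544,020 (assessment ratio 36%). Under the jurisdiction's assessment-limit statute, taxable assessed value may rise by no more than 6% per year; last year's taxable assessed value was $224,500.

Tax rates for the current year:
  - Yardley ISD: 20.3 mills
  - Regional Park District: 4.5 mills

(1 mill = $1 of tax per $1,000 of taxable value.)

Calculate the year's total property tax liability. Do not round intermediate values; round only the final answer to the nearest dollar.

Uncapped assessed value = $544,020 × 0.36 = $195,847.2
Cap limit = $224,500 × 1.06 = $237,970
Taxable assessed value = min($195,847.2, $237,970) = $195,847.2 (cap does not bind)
Yardley ISD: $195,847.2 × 0.0203 = $3,975.69816
Regional Park District: $195,847.2 × 0.0045 = $881.3124
Total = $4,857.01056

$4,857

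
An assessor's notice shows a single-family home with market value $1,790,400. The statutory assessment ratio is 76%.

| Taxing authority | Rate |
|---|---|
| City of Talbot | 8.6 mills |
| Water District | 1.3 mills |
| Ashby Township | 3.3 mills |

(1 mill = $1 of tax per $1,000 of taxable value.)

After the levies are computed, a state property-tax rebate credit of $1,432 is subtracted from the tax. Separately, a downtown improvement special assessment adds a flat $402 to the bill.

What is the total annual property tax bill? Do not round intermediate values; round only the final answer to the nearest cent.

$16,931.29

Assessed value = $1,790,400 × 0.76 = $1,360,704
City of Talbot: $1,360,704 × 0.0086 = $11,702.0544
Water District: $1,360,704 × 0.0013 = $1,768.9152
Ashby Township: $1,360,704 × 0.0033 = $4,490.3232
Levies subtotal = $17,961.2928
After credit = $17,961.2928 − $1,432 = $16,529.2928
Total = $16,529.2928 + $402 = $16,931.2928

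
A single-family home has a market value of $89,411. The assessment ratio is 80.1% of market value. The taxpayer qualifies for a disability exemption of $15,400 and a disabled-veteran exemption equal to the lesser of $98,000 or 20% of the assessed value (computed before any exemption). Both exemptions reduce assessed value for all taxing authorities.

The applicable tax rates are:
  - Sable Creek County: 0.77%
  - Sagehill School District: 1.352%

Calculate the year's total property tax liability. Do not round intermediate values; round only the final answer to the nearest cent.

Assessed value = $89,411 × 0.801 = $71,618.211
Disabled-veteran exemption = min($98,000, 20% × $71,618.211) = min($98,000, $14,323.6422) = $14,323.6422 (percentage binds)
Taxable value = $71,618.211 − $15,400 − $14,323.6422 = $41,894.5688
Sable Creek County: $41,894.5688 × 0.0077 = $322.58817976
Sagehill School District: $41,894.5688 × 0.01352 = $566.414570176
Total = $889.002749936

$889.00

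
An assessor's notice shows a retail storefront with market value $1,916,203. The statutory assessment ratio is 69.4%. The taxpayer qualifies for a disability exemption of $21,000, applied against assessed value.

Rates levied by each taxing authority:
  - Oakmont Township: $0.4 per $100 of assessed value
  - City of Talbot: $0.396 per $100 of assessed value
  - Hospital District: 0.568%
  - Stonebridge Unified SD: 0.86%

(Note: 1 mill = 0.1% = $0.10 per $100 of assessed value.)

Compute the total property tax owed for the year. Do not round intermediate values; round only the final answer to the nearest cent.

Assessed value = $1,916,203 × 0.694 = $1,329,844.882
Taxable value = $1,329,844.882 − $21,000 = $1,308,844.882
Oakmont Township: $1,308,844.882 × 0.004 = $5,235.379528
City of Talbot: $1,308,844.882 × 0.00396 = $5,183.02573272
Hospital District: $1,308,844.882 × 0.00568 = $7,434.23892976
Stonebridge Unified SD: $1,308,844.882 × 0.0086 = $11,256.0659852
Total = $29,108.71017568

$29,108.71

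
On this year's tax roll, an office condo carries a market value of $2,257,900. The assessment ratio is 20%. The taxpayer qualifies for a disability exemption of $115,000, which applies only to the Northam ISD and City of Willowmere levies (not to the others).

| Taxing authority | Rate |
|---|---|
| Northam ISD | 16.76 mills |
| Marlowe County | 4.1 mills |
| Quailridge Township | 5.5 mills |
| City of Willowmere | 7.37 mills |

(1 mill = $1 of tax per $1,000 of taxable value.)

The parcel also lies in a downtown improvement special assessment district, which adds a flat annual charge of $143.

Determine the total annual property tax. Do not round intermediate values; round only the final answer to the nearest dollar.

$12,600

Assessed value = $2,257,900 × 0.2 = $451,580
Northam ISD: ($451,580 − $115,000) × 0.01676 = $336,580 × 0.01676 = $5,641.0808
Marlowe County: $451,580 × 0.0041 = $1,851.478
Quailridge Township: $451,580 × 0.0055 = $2,483.69
City of Willowmere: ($451,580 − $115,000) × 0.00737 = $336,580 × 0.00737 = $2,480.5946
Levies subtotal = $12,456.8434
Total = $12,456.8434 + $143 = $12,599.8434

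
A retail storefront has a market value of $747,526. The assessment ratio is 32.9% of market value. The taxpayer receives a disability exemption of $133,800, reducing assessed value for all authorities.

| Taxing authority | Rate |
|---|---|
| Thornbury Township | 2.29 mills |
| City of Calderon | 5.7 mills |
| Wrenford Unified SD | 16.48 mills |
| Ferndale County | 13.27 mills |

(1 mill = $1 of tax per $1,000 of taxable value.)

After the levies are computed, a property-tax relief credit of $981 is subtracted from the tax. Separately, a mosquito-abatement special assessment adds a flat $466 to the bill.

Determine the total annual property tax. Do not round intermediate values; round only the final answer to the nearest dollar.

$3,717

Assessed value = $747,526 × 0.329 = $245,936.054
Taxable value = $245,936.054 − $133,800 = $112,136.054
Thornbury Township: $112,136.054 × 0.00229 = $256.79156366
City of Calderon: $112,136.054 × 0.0057 = $639.1755078
Wrenford Unified SD: $112,136.054 × 0.01648 = $1,848.00216992
Ferndale County: $112,136.054 × 0.01327 = $1,488.04543658
Levies subtotal = $4,232.01467796
After credit = $4,232.01467796 − $981 = $3,251.01467796
Total = $3,251.01467796 + $466 = $3,717.01467796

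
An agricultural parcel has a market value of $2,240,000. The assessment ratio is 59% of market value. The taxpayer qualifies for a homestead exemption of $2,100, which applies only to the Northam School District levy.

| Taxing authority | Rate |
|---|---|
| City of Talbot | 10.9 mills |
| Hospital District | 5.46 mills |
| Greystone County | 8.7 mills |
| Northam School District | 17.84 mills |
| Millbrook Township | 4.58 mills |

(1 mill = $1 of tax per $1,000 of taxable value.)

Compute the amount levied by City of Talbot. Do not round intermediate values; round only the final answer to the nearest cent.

$14,405.44

Assessed value = $2,240,000 × 0.59 = $1,321,600
City of Talbot taxable value = $1,321,600 (exemption does not apply)
City of Talbot levy = $1,321,600 × 0.0109 = $14,405.44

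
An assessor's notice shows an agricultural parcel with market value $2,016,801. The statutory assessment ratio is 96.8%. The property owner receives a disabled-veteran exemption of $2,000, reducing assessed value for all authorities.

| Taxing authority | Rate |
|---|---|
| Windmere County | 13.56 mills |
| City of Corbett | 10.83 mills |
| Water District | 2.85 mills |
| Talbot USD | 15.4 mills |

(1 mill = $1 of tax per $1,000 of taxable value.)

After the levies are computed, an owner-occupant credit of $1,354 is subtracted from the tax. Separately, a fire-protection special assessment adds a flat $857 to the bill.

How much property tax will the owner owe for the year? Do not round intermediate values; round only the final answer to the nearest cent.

$82,662.23

Assessed value = $2,016,801 × 0.968 = $1,952,263.368
Taxable value = $1,952,263.368 − $2,000 = $1,950,263.368
Windmere County: $1,950,263.368 × 0.01356 = $26,445.57127008
City of Corbett: $1,950,263.368 × 0.01083 = $21,121.35227544
Water District: $1,950,263.368 × 0.00285 = $5,558.2505988
Talbot USD: $1,950,263.368 × 0.0154 = $30,034.0558672
Levies subtotal = $83,159.23001152
After credit = $83,159.23001152 − $1,354 = $81,805.23001152
Total = $81,805.23001152 + $857 = $82,662.23001152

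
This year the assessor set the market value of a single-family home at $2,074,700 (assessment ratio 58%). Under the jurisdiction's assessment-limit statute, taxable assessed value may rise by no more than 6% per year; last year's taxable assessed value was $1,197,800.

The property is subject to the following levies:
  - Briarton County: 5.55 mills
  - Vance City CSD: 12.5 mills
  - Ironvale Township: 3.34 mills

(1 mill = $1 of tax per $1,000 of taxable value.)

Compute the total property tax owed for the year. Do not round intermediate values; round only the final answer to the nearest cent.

$25,739.14

Uncapped assessed value = $2,074,700 × 0.58 = $1,203,326
Cap limit = $1,197,800 × 1.06 = $1,269,668
Taxable assessed value = min($1,203,326, $1,269,668) = $1,203,326 (cap does not bind)
Briarton County: $1,203,326 × 0.00555 = $6,678.4593
Vance City CSD: $1,203,326 × 0.0125 = $15,041.575
Ironvale Township: $1,203,326 × 0.00334 = $4,019.10884
Total = $25,739.14314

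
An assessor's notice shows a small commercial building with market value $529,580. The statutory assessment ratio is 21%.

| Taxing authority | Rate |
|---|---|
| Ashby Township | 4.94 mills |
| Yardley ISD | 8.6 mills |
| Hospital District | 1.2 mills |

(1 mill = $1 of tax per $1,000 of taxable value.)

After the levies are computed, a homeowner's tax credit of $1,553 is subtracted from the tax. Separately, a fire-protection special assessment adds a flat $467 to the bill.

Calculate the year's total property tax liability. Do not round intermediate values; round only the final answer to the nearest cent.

Assessed value = $529,580 × 0.21 = $111,211.8
Ashby Township: $111,211.8 × 0.00494 = $549.386292
Yardley ISD: $111,211.8 × 0.0086 = $956.42148
Hospital District: $111,211.8 × 0.0012 = $133.45416
Levies subtotal = $1,639.261932
After credit = $1,639.261932 − $1,553 = $86.261932
Total = $86.261932 + $467 = $553.261932

$553.26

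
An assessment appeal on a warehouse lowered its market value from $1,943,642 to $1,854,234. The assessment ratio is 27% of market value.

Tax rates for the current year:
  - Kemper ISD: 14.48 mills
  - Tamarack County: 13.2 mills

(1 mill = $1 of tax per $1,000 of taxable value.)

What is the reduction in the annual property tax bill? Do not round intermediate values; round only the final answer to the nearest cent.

Old assessed value = $1,943,642 × 0.27 = $524,783.34
New assessed value = $1,854,234 × 0.27 = $500,643.18
Combined rate = 0.01448 + 0.0132 = 0.02768
Old tax = $524,783.34 × 0.02768 = $14,526.0028512
New tax = $500,643.18 × 0.02768 = $13,857.8032224
Reduction = $14,526.0028512 − $13,857.8032224 = $668.1996288

$668.20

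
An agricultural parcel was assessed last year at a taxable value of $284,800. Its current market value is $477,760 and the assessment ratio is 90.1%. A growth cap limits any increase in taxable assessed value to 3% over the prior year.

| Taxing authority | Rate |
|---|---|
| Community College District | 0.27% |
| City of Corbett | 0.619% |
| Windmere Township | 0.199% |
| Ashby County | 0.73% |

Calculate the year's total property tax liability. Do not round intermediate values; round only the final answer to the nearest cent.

$5,332.99

Uncapped assessed value = $477,760 × 0.901 = $430,461.76
Cap limit = $284,800 × 1.03 = $293,344
Taxable assessed value = min($430,461.76, $293,344) = $293,344 (cap binds)
Community College District: $293,344 × 0.0027 = $792.0288
City of Corbett: $293,344 × 0.00619 = $1,815.79936
Windmere Township: $293,344 × 0.00199 = $583.75456
Ashby County: $293,344 × 0.0073 = $2,141.4112
Total = $5,332.99392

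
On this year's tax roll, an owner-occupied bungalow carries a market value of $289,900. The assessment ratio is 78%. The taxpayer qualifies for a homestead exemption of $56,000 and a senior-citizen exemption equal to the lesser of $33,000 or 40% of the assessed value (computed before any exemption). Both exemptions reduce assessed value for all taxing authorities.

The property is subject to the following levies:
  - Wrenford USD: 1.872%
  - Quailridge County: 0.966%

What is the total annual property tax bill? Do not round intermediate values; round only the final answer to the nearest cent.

Assessed value = $289,900 × 0.78 = $226,122
Senior-citizen exemption = min($33,000, 40% × $226,122) = min($33,000, $90,448.8) = $33,000 (dollar cap binds)
Taxable value = $226,122 − $56,000 − $33,000 = $137,122
Wrenford USD: $137,122 × 0.01872 = $2,566.92384
Quailridge County: $137,122 × 0.00966 = $1,324.59852
Total = $3,891.52236

$3,891.52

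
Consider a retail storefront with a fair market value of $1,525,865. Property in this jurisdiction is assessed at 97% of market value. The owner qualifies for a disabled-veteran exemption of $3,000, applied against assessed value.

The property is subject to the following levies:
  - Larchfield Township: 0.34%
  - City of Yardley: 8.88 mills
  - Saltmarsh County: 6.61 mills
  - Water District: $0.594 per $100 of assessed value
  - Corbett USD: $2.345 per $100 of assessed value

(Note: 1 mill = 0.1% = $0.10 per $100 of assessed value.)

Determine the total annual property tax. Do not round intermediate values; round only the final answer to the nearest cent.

Assessed value = $1,525,865 × 0.97 = $1,480,089.05
Taxable value = $1,480,089.05 − $3,000 = $1,477,089.05
Larchfield Township: $1,477,089.05 × 0.0034 = $5,022.10277
City of Yardley: $1,477,089.05 × 0.00888 = $13,116.550764
Saltmarsh County: $1,477,089.05 × 0.00661 = $9,763.5586205
Water District: $1,477,089.05 × 0.00594 = $8,773.908957
Corbett USD: $1,477,089.05 × 0.02345 = $34,637.7382225
Total = $71,313.859334

$71,313.86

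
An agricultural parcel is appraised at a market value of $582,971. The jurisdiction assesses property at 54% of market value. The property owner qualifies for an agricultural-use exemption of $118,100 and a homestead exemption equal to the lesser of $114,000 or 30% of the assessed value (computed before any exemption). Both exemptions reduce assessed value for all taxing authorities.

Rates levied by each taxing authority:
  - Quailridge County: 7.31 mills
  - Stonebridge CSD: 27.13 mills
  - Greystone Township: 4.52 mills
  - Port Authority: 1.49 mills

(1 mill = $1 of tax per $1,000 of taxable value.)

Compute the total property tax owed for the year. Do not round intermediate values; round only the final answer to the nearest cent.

$4,136.54

Assessed value = $582,971 × 0.54 = $314,804.34
Homestead exemption = min($114,000, 30% × $314,804.34) = min($114,000, $94,441.302) = $94,441.302 (percentage binds)
Taxable value = $314,804.34 − $118,100 − $94,441.302 = $102,263.038
Quailridge County: $102,263.038 × 0.00731 = $747.54280778
Stonebridge CSD: $102,263.038 × 0.02713 = $2,774.39622094
Greystone Township: $102,263.038 × 0.00452 = $462.22893176
Port Authority: $102,263.038 × 0.00149 = $152.37192662
Total = $4,136.5398871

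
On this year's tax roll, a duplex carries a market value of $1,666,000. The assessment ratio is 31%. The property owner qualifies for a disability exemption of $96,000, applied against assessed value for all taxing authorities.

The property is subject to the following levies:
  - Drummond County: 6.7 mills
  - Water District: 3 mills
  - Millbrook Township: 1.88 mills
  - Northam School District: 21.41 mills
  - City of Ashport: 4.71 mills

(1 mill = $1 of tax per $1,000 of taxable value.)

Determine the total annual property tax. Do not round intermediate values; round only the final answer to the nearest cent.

Assessed value = $1,666,000 × 0.31 = $516,460
Taxable value = $516,460 − $96,000 = $420,460
Drummond County: $420,460 × 0.0067 = $2,817.082
Water District: $420,460 × 0.003 = $1,261.38
Millbrook Township: $420,460 × 0.00188 = $790.4648
Northam School District: $420,460 × 0.02141 = $9,002.0486
City of Ashport: $420,460 × 0.00471 = $1,980.3666
Total = $2,817.082 + $1,261.38 + $790.4648 + $9,002.0486 + $1,980.3666 = $15,851.342

$15,851.34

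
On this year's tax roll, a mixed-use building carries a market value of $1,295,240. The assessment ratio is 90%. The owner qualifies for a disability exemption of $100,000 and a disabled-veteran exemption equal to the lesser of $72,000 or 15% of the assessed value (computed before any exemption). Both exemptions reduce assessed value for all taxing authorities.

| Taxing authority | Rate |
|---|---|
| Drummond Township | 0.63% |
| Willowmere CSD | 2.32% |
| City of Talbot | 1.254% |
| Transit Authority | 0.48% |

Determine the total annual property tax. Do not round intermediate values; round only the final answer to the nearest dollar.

Assessed value = $1,295,240 × 0.9 = $1,165,716
Disabled-veteran exemption = min($72,000, 15% × $1,165,716) = min($72,000, $174,857.4) = $72,000 (dollar cap binds)
Taxable value = $1,165,716 − $100,000 − $72,000 = $993,716
Drummond Township: $993,716 × 0.0063 = $6,260.4108
Willowmere CSD: $993,716 × 0.0232 = $23,054.2112
City of Talbot: $993,716 × 0.01254 = $12,461.19864
Transit Authority: $993,716 × 0.0048 = $4,769.8368
Total = $46,545.65744

$46,546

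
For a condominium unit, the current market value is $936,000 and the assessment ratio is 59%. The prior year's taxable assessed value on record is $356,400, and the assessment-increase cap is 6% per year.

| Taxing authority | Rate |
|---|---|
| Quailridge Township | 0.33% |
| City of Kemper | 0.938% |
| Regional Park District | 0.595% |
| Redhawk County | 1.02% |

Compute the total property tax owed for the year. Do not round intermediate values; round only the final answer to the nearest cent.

Uncapped assessed value = $936,000 × 0.59 = $552,240
Cap limit = $356,400 × 1.06 = $377,784
Taxable assessed value = min($552,240, $377,784) = $377,784 (cap binds)
Quailridge Township: $377,784 × 0.0033 = $1,246.6872
City of Kemper: $377,784 × 0.00938 = $3,543.61392
Regional Park District: $377,784 × 0.00595 = $2,247.8148
Redhawk County: $377,784 × 0.0102 = $3,853.3968
Total = $10,891.51272

$10,891.51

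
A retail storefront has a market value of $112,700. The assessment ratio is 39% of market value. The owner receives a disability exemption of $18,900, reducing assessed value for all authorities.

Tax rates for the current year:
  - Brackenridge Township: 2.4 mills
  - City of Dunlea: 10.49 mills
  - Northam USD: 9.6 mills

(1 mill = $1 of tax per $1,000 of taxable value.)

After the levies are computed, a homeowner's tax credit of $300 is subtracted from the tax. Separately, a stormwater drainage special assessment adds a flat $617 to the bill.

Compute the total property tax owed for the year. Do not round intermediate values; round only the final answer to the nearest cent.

Assessed value = $112,700 × 0.39 = $43,953
Taxable value = $43,953 − $18,900 = $25,053
Brackenridge Township: $25,053 × 0.0024 = $60.1272
City of Dunlea: $25,053 × 0.01049 = $262.80597
Northam USD: $25,053 × 0.0096 = $240.5088
Levies subtotal = $563.44197
After credit = $563.44197 − $300 = $263.44197
Total = $263.44197 + $617 = $880.44197

$880.44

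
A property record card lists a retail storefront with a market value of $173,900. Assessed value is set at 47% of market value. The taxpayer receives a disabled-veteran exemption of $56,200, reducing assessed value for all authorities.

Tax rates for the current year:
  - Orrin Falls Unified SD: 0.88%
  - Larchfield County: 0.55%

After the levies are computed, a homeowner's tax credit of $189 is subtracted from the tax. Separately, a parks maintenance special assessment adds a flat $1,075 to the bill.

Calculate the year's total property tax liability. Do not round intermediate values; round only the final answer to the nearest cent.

Assessed value = $173,900 × 0.47 = $81,733
Taxable value = $81,733 − $56,200 = $25,533
Orrin Falls Unified SD: $25,533 × 0.0088 = $224.6904
Larchfield County: $25,533 × 0.0055 = $140.4315
Levies subtotal = $365.1219
After credit = $365.1219 − $189 = $176.1219
Total = $176.1219 + $1,075 = $1,251.1219

$1,251.12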